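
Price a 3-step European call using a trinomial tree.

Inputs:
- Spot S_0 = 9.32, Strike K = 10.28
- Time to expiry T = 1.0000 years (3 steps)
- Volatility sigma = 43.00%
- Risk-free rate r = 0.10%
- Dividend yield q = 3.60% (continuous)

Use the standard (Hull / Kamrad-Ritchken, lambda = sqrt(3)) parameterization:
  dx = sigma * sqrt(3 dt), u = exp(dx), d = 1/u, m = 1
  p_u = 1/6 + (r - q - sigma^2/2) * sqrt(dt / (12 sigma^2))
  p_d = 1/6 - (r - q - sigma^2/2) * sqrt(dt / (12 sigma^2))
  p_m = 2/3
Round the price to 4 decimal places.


Answer: Price = V(0,0) = 1.0289

Derivation:
dt = T/N = 0.333333; dx = sigma*sqrt(3*dt) = 0.430000
u = exp(dx) = 1.537258; d = 1/u = 0.650509
p_u = 0.117267, p_m = 0.666667, p_d = 0.216066
Discount per step: exp(-r*dt) = 0.999667
Stock lattice S(k, j) with j the centered position index:
  k=0: S(0,+0) = 9.3200
  k=1: S(1,-1) = 6.0627; S(1,+0) = 9.3200; S(1,+1) = 14.3272
  k=2: S(2,-2) = 3.9439; S(2,-1) = 6.0627; S(2,+0) = 9.3200; S(2,+1) = 14.3272; S(2,+2) = 22.0247
  k=3: S(3,-3) = 2.5655; S(3,-2) = 3.9439; S(3,-1) = 6.0627; S(3,+0) = 9.3200; S(3,+1) = 14.3272; S(3,+2) = 22.0247; S(3,+3) = 33.8576
Terminal payoffs V(N, j) = max(S_T - K, 0):
  V(3,-3) = 0.000000; V(3,-2) = 0.000000; V(3,-1) = 0.000000; V(3,+0) = 0.000000; V(3,+1) = 4.047240; V(3,+2) = 11.744658; V(3,+3) = 23.577571
Backward induction: V(k, j) = exp(-r*dt) * [p_u * V(k+1, j+1) + p_m * V(k+1, j) + p_d * V(k+1, j-1)]
  V(2,-2) = exp(-r*dt) * [p_u*0.000000 + p_m*0.000000 + p_d*0.000000] = 0.000000
  V(2,-1) = exp(-r*dt) * [p_u*0.000000 + p_m*0.000000 + p_d*0.000000] = 0.000000
  V(2,+0) = exp(-r*dt) * [p_u*4.047240 + p_m*0.000000 + p_d*0.000000] = 0.474451
  V(2,+1) = exp(-r*dt) * [p_u*11.744658 + p_m*4.047240 + p_d*0.000000] = 4.074068
  V(2,+2) = exp(-r*dt) * [p_u*23.577571 + p_m*11.744658 + p_d*4.047240] = 11.465301
  V(1,-1) = exp(-r*dt) * [p_u*0.474451 + p_m*0.000000 + p_d*0.000000] = 0.055619
  V(1,+0) = exp(-r*dt) * [p_u*4.074068 + p_m*0.474451 + p_d*0.000000] = 0.793792
  V(1,+1) = exp(-r*dt) * [p_u*11.465301 + p_m*4.074068 + p_d*0.474451] = 4.161677
  V(0,+0) = exp(-r*dt) * [p_u*4.161677 + p_m*0.793792 + p_d*0.055619] = 1.028898


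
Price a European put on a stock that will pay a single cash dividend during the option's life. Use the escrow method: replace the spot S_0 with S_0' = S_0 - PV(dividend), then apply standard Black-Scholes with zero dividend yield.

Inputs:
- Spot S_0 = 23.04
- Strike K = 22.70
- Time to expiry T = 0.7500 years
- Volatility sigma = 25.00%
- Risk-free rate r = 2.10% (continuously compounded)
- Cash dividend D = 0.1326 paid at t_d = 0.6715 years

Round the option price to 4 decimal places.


Answer: Price = 1.6815

Derivation:
PV(D) = D * exp(-r * t_d) = 0.1326 * 0.98599746 = 0.13074326
S_0' = S_0 - PV(D) = 23.0400 - 0.13074326 = 22.90925674
d1 = (ln(S_0'/K) + (r + sigma^2/2)*T) / (sigma*sqrt(T)) = 0.22338203
d2 = d1 - sigma*sqrt(T) = 0.00687568
exp(-rT) = 0.98437338
N(-d1) = 0.41161909; N(-d2) = 0.49725702
P = K * exp(-rT) * N(-d2) - S_0' * N(-d1) = 22.7000 * 0.98437338 * 0.49725702 - 22.90925674 * 0.41161909 = 1.6815


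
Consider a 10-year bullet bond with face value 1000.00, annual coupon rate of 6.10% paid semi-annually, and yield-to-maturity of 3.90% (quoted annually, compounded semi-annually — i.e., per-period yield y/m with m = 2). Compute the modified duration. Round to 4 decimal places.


Answer: Modified duration = 7.6979

Derivation:
Coupon per period c = face * coupon_rate / m = 30.500000
Periods per year m = 2; per-period yield y/m = 0.019500
Number of cashflows N = 20
Cashflows (t years, CF_t, discount factor 1/(1+y/m)^(m*t), PV):
  t = 0.5000: CF_t = 30.500000, DF = 0.980873, PV = 29.916626
  t = 1.0000: CF_t = 30.500000, DF = 0.962112, PV = 29.344410
  t = 1.5000: CF_t = 30.500000, DF = 0.943709, PV = 28.783139
  t = 2.0000: CF_t = 30.500000, DF = 0.925659, PV = 28.232603
  t = 2.5000: CF_t = 30.500000, DF = 0.907954, PV = 27.692597
  t = 3.0000: CF_t = 30.500000, DF = 0.890588, PV = 27.162920
  t = 3.5000: CF_t = 30.500000, DF = 0.873553, PV = 26.643374
  t = 4.0000: CF_t = 30.500000, DF = 0.856845, PV = 26.133766
  t = 4.5000: CF_t = 30.500000, DF = 0.840456, PV = 25.633905
  t = 5.0000: CF_t = 30.500000, DF = 0.824380, PV = 25.143605
  t = 5.5000: CF_t = 30.500000, DF = 0.808613, PV = 24.662682
  t = 6.0000: CF_t = 30.500000, DF = 0.793146, PV = 24.190959
  t = 6.5000: CF_t = 30.500000, DF = 0.777976, PV = 23.728258
  t = 7.0000: CF_t = 30.500000, DF = 0.763095, PV = 23.274407
  t = 7.5000: CF_t = 30.500000, DF = 0.748500, PV = 22.829237
  t = 8.0000: CF_t = 30.500000, DF = 0.734183, PV = 22.392581
  t = 8.5000: CF_t = 30.500000, DF = 0.720140, PV = 21.964278
  t = 9.0000: CF_t = 30.500000, DF = 0.706366, PV = 21.544167
  t = 9.5000: CF_t = 30.500000, DF = 0.692855, PV = 21.132091
  t = 10.0000: CF_t = 1030.500000, DF = 0.679603, PV = 700.331070
Price P = sum_t PV_t = 1180.736672
First compute Macaulay numerator sum_t t * PV_t:
  t * PV_t at t = 0.5000: 14.958313
  t * PV_t at t = 1.0000: 29.344410
  t * PV_t at t = 1.5000: 43.174708
  t * PV_t at t = 2.0000: 56.465206
  t * PV_t at t = 2.5000: 69.231493
  t * PV_t at t = 3.0000: 81.488761
  t * PV_t at t = 3.5000: 93.251811
  t * PV_t at t = 4.0000: 104.535064
  t * PV_t at t = 4.5000: 115.352572
  t * PV_t at t = 5.0000: 125.718023
  t * PV_t at t = 5.5000: 135.644753
  t * PV_t at t = 6.0000: 145.145752
  t * PV_t at t = 6.5000: 154.233674
  t * PV_t at t = 7.0000: 162.920846
  t * PV_t at t = 7.5000: 171.219274
  t * PV_t at t = 8.0000: 179.140650
  t * PV_t at t = 8.5000: 186.696361
  t * PV_t at t = 9.0000: 193.897499
  t * PV_t at t = 9.5000: 200.754862
  t * PV_t at t = 10.0000: 7003.310695
Macaulay duration D = 9266.484725 / 1180.736672 = 7.848054
Modified duration = D / (1 + y/m) = 7.848054 / (1 + 0.019500) = 7.697944


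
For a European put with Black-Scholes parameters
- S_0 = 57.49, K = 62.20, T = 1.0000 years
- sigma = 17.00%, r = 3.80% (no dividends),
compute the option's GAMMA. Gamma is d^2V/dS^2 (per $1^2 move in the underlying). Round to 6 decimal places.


d1 = -0.1546704712; d2 = -0.3246704712
phi(d1) = 0.3941987676; exp(-qT) = 1.0000000000; exp(-rT) = 0.9627129409
Gamma = exp(-qT) * phi(d1) / (S * sigma * sqrt(T)) = 1.0000000000 * 0.3941987676 / (57.4900 * 0.1700 * 1.0000000000) = 0.040334

Answer: Gamma = 0.040334


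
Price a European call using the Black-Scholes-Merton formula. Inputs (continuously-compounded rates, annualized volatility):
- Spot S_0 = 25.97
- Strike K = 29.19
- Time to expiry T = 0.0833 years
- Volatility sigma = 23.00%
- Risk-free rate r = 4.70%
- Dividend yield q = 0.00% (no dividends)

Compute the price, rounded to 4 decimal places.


Answer: Price = 0.0332

Derivation:
d1 = (ln(S/K) + (r - q + 0.5*sigma^2) * T) / (sigma * sqrt(T)) = -1.66861157
d2 = d1 - sigma * sqrt(T) = -1.73499357
exp(-rT) = 0.99609255; exp(-qT) = 1.00000000
C = S_0 * exp(-qT) * N(d1) - K * exp(-rT) * N(d2)
N(d1) = 0.04759719; N(d2) = 0.04137097
C = 25.9700 * 1.00000000 * 0.04759719 - 29.1900 * 0.99609255 * 0.04137097 = 0.0332


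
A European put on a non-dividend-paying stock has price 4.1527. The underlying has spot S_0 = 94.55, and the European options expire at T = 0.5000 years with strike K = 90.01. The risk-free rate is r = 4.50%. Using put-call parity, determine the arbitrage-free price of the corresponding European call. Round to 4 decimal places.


Answer: Call price = 10.6953

Derivation:
Put-call parity: C - P = S_0 * exp(-qT) - K * exp(-rT).
S_0 * exp(-qT) = 94.5500 * 1.00000000 = 94.55000000
K * exp(-rT) = 90.0100 * 0.97775124 = 88.00738886
C = P + S*exp(-qT) - K*exp(-rT)
C = 4.1527 + 94.55000000 - 88.00738886 = 10.6953


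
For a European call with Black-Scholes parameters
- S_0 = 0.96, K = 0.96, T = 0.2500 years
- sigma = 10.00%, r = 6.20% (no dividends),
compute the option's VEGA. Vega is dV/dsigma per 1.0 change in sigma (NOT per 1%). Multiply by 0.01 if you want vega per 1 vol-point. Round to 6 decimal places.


Answer: Vega = 0.181043

Derivation:
d1 = 0.3350000000; d2 = 0.2850000000
phi(d1) = 0.3771731047; exp(-qT) = 1.0000000000; exp(-rT) = 0.9846195068
Vega = S * exp(-qT) * phi(d1) * sqrt(T) = 0.9600 * 1.0000000000 * 0.3771731047 * 0.5000000000 = 0.181043


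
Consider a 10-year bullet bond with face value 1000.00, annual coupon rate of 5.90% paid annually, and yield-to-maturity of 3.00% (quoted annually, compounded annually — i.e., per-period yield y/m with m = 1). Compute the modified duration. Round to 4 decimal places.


Coupon per period c = face * coupon_rate / m = 59.000000
Periods per year m = 1; per-period yield y/m = 0.030000
Number of cashflows N = 10
Cashflows (t years, CF_t, discount factor 1/(1+y/m)^(m*t), PV):
  t = 1.0000: CF_t = 59.000000, DF = 0.970874, PV = 57.281553
  t = 2.0000: CF_t = 59.000000, DF = 0.942596, PV = 55.613159
  t = 3.0000: CF_t = 59.000000, DF = 0.915142, PV = 53.993358
  t = 4.0000: CF_t = 59.000000, DF = 0.888487, PV = 52.420736
  t = 5.0000: CF_t = 59.000000, DF = 0.862609, PV = 50.893918
  t = 6.0000: CF_t = 59.000000, DF = 0.837484, PV = 49.411571
  t = 7.0000: CF_t = 59.000000, DF = 0.813092, PV = 47.972399
  t = 8.0000: CF_t = 59.000000, DF = 0.789409, PV = 46.575145
  t = 9.0000: CF_t = 59.000000, DF = 0.766417, PV = 45.218587
  t = 10.0000: CF_t = 1059.000000, DF = 0.744094, PV = 787.995456
Price P = sum_t PV_t = 1247.375882
First compute Macaulay numerator sum_t t * PV_t:
  t * PV_t at t = 1.0000: 57.281553
  t * PV_t at t = 2.0000: 111.226317
  t * PV_t at t = 3.0000: 161.980074
  t * PV_t at t = 4.0000: 209.682943
  t * PV_t at t = 5.0000: 254.469591
  t * PV_t at t = 6.0000: 296.469427
  t * PV_t at t = 7.0000: 335.806794
  t * PV_t at t = 8.0000: 372.601159
  t * PV_t at t = 9.0000: 406.967285
  t * PV_t at t = 10.0000: 7879.954559
Macaulay duration D = 10086.439702 / 1247.375882 = 8.086127
Modified duration = D / (1 + y/m) = 8.086127 / (1 + 0.030000) = 7.850609

Answer: Modified duration = 7.8506


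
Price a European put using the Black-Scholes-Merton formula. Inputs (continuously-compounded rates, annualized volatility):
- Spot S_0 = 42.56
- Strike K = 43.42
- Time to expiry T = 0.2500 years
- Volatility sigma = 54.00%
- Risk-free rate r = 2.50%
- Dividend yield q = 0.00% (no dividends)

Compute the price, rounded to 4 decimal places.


Answer: Price = 4.9028

Derivation:
d1 = (ln(S/K) + (r - q + 0.5*sigma^2) * T) / (sigma * sqrt(T)) = 0.08405437
d2 = d1 - sigma * sqrt(T) = -0.18594563
exp(-rT) = 0.99376949; exp(-qT) = 1.00000000
P = K * exp(-rT) * N(-d2) - S_0 * exp(-qT) * N(-d1)
N(-d1) = 0.46650660; N(-d2) = 0.57375630
P = 43.4200 * 0.99376949 * 0.57375630 - 42.5600 * 1.00000000 * 0.46650660 = 4.9028


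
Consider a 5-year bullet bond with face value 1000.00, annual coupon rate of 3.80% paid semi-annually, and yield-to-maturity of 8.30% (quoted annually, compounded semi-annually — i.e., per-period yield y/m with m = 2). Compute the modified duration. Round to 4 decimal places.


Answer: Modified duration = 4.3672

Derivation:
Coupon per period c = face * coupon_rate / m = 19.000000
Periods per year m = 2; per-period yield y/m = 0.041500
Number of cashflows N = 10
Cashflows (t years, CF_t, discount factor 1/(1+y/m)^(m*t), PV):
  t = 0.5000: CF_t = 19.000000, DF = 0.960154, PV = 18.242919
  t = 1.0000: CF_t = 19.000000, DF = 0.921895, PV = 17.516005
  t = 1.5000: CF_t = 19.000000, DF = 0.885161, PV = 16.818055
  t = 2.0000: CF_t = 19.000000, DF = 0.849890, PV = 16.147917
  t = 2.5000: CF_t = 19.000000, DF = 0.816025, PV = 15.504481
  t = 3.0000: CF_t = 19.000000, DF = 0.783510, PV = 14.886684
  t = 3.5000: CF_t = 19.000000, DF = 0.752290, PV = 14.293503
  t = 4.0000: CF_t = 19.000000, DF = 0.722314, PV = 13.723959
  t = 4.5000: CF_t = 19.000000, DF = 0.693532, PV = 13.177109
  t = 5.0000: CF_t = 1019.000000, DF = 0.665897, PV = 678.549354
Price P = sum_t PV_t = 818.859985
First compute Macaulay numerator sum_t t * PV_t:
  t * PV_t at t = 0.5000: 9.121459
  t * PV_t at t = 1.0000: 17.516005
  t * PV_t at t = 1.5000: 25.227083
  t * PV_t at t = 2.0000: 32.295834
  t * PV_t at t = 2.5000: 38.761202
  t * PV_t at t = 3.0000: 44.660051
  t * PV_t at t = 3.5000: 50.027261
  t * PV_t at t = 4.0000: 54.895835
  t * PV_t at t = 4.5000: 59.296990
  t * PV_t at t = 5.0000: 3392.746768
Macaulay duration D = 3724.548488 / 818.859985 = 4.548456
Modified duration = D / (1 + y/m) = 4.548456 / (1 + 0.041500) = 4.367216


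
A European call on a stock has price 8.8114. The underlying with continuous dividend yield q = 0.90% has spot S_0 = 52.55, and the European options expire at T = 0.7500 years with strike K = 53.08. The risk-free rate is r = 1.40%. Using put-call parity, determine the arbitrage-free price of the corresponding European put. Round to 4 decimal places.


Answer: Put price = 9.1405

Derivation:
Put-call parity: C - P = S_0 * exp(-qT) - K * exp(-rT).
S_0 * exp(-qT) = 52.5500 * 0.99327273 = 52.19648197
K * exp(-rT) = 53.0800 * 0.98955493 = 52.52557582
P = C - S*exp(-qT) + K*exp(-rT)
P = 8.8114 - 52.19648197 + 52.52557582 = 9.1405


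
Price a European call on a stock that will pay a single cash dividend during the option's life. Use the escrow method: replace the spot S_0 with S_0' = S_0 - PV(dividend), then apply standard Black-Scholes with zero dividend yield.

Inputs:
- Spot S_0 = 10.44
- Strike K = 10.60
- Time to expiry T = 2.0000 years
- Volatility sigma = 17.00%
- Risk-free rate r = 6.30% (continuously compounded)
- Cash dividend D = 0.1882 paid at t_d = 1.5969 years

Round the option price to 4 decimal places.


PV(D) = D * exp(-r * t_d) = 0.1882 * 0.90429043 = 0.17018746
S_0' = S_0 - PV(D) = 10.4400 - 0.17018746 = 10.26981254
d1 = (ln(S_0'/K) + (r + sigma^2/2)*T) / (sigma*sqrt(T)) = 0.51267226
d2 = d1 - sigma*sqrt(T) = 0.27225595
exp(-rT) = 0.88161485
N(d1) = 0.69590970; N(d2) = 0.60728739
C = S_0' * N(d1) - K * exp(-rT) * N(d2) = 10.26981254 * 0.69590970 - 10.6000 * 0.88161485 * 0.60728739 = 1.4717

Answer: Price = 1.4717


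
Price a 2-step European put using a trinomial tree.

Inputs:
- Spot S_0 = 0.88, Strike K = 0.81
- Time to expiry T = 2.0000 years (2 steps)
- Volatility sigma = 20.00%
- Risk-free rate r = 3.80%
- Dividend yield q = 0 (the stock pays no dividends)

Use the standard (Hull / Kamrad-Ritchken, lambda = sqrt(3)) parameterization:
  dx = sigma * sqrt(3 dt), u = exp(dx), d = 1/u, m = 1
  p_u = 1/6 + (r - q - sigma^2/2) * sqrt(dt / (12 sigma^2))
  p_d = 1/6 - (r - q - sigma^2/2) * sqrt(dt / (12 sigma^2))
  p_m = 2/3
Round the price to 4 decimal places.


Answer: Price = V(0,0) = 0.0394

Derivation:
dt = T/N = 1.000000; dx = sigma*sqrt(3*dt) = 0.346410
u = exp(dx) = 1.413982; d = 1/u = 0.707222
p_u = 0.192647, p_m = 0.666667, p_d = 0.140686
Discount per step: exp(-r*dt) = 0.962713
Stock lattice S(k, j) with j the centered position index:
  k=0: S(0,+0) = 0.8800
  k=1: S(1,-1) = 0.6224; S(1,+0) = 0.8800; S(1,+1) = 1.2443
  k=2: S(2,-2) = 0.4401; S(2,-1) = 0.6224; S(2,+0) = 0.8800; S(2,+1) = 1.2443; S(2,+2) = 1.7594
Terminal payoffs V(N, j) = max(K - S_T, 0):
  V(2,-2) = 0.369856; V(2,-1) = 0.187644; V(2,+0) = 0.000000; V(2,+1) = 0.000000; V(2,+2) = 0.000000
Backward induction: V(k, j) = exp(-r*dt) * [p_u * V(k+1, j+1) + p_m * V(k+1, j) + p_d * V(k+1, j-1)]
  V(1,-1) = exp(-r*dt) * [p_u*0.000000 + p_m*0.187644 + p_d*0.369856] = 0.170525
  V(1,+0) = exp(-r*dt) * [p_u*0.000000 + p_m*0.000000 + p_d*0.187644] = 0.025415
  V(1,+1) = exp(-r*dt) * [p_u*0.000000 + p_m*0.000000 + p_d*0.000000] = 0.000000
  V(0,+0) = exp(-r*dt) * [p_u*0.000000 + p_m*0.025415 + p_d*0.170525] = 0.039407


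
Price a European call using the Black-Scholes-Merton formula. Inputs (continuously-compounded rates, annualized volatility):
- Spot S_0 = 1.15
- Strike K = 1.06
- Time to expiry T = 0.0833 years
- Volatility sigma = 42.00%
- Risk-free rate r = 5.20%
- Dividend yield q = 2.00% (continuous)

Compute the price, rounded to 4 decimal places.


Answer: Price = 0.1119

Derivation:
d1 = (ln(S/K) + (r - q + 0.5*sigma^2) * T) / (sigma * sqrt(T)) = 0.75487724
d2 = d1 - sigma * sqrt(T) = 0.63365793
exp(-rT) = 0.99567777; exp(-qT) = 0.99833539
C = S_0 * exp(-qT) * N(d1) - K * exp(-rT) * N(d2)
N(d1) = 0.77483868; N(d2) = 0.73684796
C = 1.1500 * 0.99833539 * 0.77483868 - 1.0600 * 0.99567777 * 0.73684796 = 0.1119


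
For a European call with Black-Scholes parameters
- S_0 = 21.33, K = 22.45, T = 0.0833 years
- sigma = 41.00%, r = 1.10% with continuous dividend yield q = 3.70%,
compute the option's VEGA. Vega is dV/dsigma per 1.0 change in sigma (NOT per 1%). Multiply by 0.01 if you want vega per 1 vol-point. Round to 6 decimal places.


Answer: Vega = 2.267689

Derivation:
d1 = -0.3916106684; d2 = -0.5099437999
phi(d1) = 0.3694950294; exp(-qT) = 0.9969226448; exp(-rT) = 0.9990841197
Vega = S * exp(-qT) * phi(d1) * sqrt(T) = 21.3300 * 0.9969226448 * 0.3694950294 * 0.2886173938 = 2.267689


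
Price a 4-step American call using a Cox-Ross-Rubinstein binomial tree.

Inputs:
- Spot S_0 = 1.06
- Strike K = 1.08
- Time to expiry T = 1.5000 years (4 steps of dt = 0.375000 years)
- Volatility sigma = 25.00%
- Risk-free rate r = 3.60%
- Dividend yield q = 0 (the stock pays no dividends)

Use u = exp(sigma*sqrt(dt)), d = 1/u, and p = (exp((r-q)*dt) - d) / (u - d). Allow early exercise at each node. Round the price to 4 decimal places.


Answer: Price = V(0,0) = 0.1416

Derivation:
dt = T/N = 0.375000
u = exp(sigma*sqrt(dt)) = 1.165433; d = 1/u = 0.858050
p = (exp((r-q)*dt) - d) / (u - d) = 0.506018
Discount per step: exp(-r*dt) = 0.986591
Stock lattice S(k, i) with i counting down-moves:
  k=0: S(0,0) = 1.0600
  k=1: S(1,0) = 1.2354; S(1,1) = 0.9095
  k=2: S(2,0) = 1.4397; S(2,1) = 1.0600; S(2,2) = 0.7804
  k=3: S(3,0) = 1.6779; S(3,1) = 1.2354; S(3,2) = 0.9095; S(3,3) = 0.6696
  k=4: S(4,0) = 1.9555; S(4,1) = 1.4397; S(4,2) = 1.0600; S(4,3) = 0.7804; S(4,4) = 0.5746
Terminal payoffs V(N, i) = max(S_T - K, 0):
  V(4,0) = 0.875491; V(4,1) = 0.359729; V(4,2) = 0.000000; V(4,3) = 0.000000; V(4,4) = 0.000000
Backward induction: V(k, i) = exp(-r*dt) * [p * V(k+1, i) + (1-p) * V(k+1, i+1)]; then take max(V_cont, immediate exercise) for American.
  V(3,0) = exp(-r*dt) * [p*0.875491 + (1-p)*0.359729] = 0.612391; exercise = 0.597909; V(3,0) = max -> 0.612391
  V(3,1) = exp(-r*dt) * [p*0.359729 + (1-p)*0.000000] = 0.179589; exercise = 0.155359; V(3,1) = max -> 0.179589
  V(3,2) = exp(-r*dt) * [p*0.000000 + (1-p)*0.000000] = 0.000000; exercise = 0.000000; V(3,2) = max -> 0.000000
  V(3,3) = exp(-r*dt) * [p*0.000000 + (1-p)*0.000000] = 0.000000; exercise = 0.000000; V(3,3) = max -> 0.000000
  V(2,0) = exp(-r*dt) * [p*0.612391 + (1-p)*0.179589] = 0.393250; exercise = 0.359729; V(2,0) = max -> 0.393250
  V(2,1) = exp(-r*dt) * [p*0.179589 + (1-p)*0.000000] = 0.089657; exercise = 0.000000; V(2,1) = max -> 0.089657
  V(2,2) = exp(-r*dt) * [p*0.000000 + (1-p)*0.000000] = 0.000000; exercise = 0.000000; V(2,2) = max -> 0.000000
  V(1,0) = exp(-r*dt) * [p*0.393250 + (1-p)*0.089657] = 0.240018; exercise = 0.155359; V(1,0) = max -> 0.240018
  V(1,1) = exp(-r*dt) * [p*0.089657 + (1-p)*0.000000] = 0.044759; exercise = 0.000000; V(1,1) = max -> 0.044759
  V(0,0) = exp(-r*dt) * [p*0.240018 + (1-p)*0.044759] = 0.141639; exercise = 0.000000; V(0,0) = max -> 0.141639


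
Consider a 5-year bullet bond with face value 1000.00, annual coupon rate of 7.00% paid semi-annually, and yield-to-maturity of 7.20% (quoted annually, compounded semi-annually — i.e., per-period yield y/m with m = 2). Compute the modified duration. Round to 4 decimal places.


Coupon per period c = face * coupon_rate / m = 35.000000
Periods per year m = 2; per-period yield y/m = 0.036000
Number of cashflows N = 10
Cashflows (t years, CF_t, discount factor 1/(1+y/m)^(m*t), PV):
  t = 0.5000: CF_t = 35.000000, DF = 0.965251, PV = 33.783784
  t = 1.0000: CF_t = 35.000000, DF = 0.931709, PV = 32.609830
  t = 1.5000: CF_t = 35.000000, DF = 0.899333, PV = 31.476670
  t = 2.0000: CF_t = 35.000000, DF = 0.868082, PV = 30.382886
  t = 2.5000: CF_t = 35.000000, DF = 0.837917, PV = 29.327110
  t = 3.0000: CF_t = 35.000000, DF = 0.808801, PV = 28.308021
  t = 3.5000: CF_t = 35.000000, DF = 0.780696, PV = 27.324345
  t = 4.0000: CF_t = 35.000000, DF = 0.753567, PV = 26.374850
  t = 4.5000: CF_t = 35.000000, DF = 0.727381, PV = 25.458350
  t = 5.0000: CF_t = 1035.000000, DF = 0.702106, PV = 726.679311
Price P = sum_t PV_t = 991.725156
First compute Macaulay numerator sum_t t * PV_t:
  t * PV_t at t = 0.5000: 16.891892
  t * PV_t at t = 1.0000: 32.609830
  t * PV_t at t = 1.5000: 47.215005
  t * PV_t at t = 2.0000: 60.765772
  t * PV_t at t = 2.5000: 73.317775
  t * PV_t at t = 3.0000: 84.924064
  t * PV_t at t = 3.5000: 95.635207
  t * PV_t at t = 4.0000: 105.499401
  t * PV_t at t = 4.5000: 114.562573
  t * PV_t at t = 5.0000: 3633.396555
Macaulay duration D = 4264.818072 / 991.725156 = 4.300403
Modified duration = D / (1 + y/m) = 4.300403 / (1 + 0.036000) = 4.150968

Answer: Modified duration = 4.1510


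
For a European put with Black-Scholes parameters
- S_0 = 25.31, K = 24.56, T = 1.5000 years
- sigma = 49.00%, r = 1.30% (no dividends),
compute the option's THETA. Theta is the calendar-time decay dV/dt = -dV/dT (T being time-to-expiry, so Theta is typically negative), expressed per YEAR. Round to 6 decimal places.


d1 = 0.3826794022; d2 = -0.2174455848
phi(d1) = 0.3707748419; exp(-qT) = 1.0000000000; exp(-rT) = 0.9806888952
Theta = -S*exp(-qT)*phi(d1)*sigma/(2*sqrt(T)) + r*K*exp(-rT)*N(-d2) - q*S*exp(-qT)*N(-d1)
N(-d1) = 0.3509787443; N(-d2) = 0.5860694453; sqrt(T) = 1.2247448714
Term 1 = -25.3100 * 1.0000000000 * 0.3707748419 * 0.4900 / (2 * 1.2247448714) = -1.8772532219
Term 2 = 0.0130 * 24.5600 * 0.9806888952 * 0.5860694453 = 0.1835067537
Term 3 = 0 (no dividend yield, q = 0)
Theta = -1.8772532219 + (0.1835067537) + (0.0000000000) = -1.693746

Answer: Theta = -1.693746


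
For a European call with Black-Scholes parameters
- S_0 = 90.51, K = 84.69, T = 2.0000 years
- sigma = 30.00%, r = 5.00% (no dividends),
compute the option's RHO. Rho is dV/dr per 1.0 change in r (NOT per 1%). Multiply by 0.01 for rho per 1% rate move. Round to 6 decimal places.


Answer: Rho = 87.590687

Derivation:
d1 = 0.6044886424; d2 = 0.1802245737
phi(d1) = 0.3323250268; exp(-qT) = 1.0000000000; exp(-rT) = 0.9048374180
N(d2) = 0.5715118664
Rho = K*T*exp(-rT)*N(d2) = 84.6900 * 2.0000 * 0.9048374180 * 0.5715118664 = 87.590687


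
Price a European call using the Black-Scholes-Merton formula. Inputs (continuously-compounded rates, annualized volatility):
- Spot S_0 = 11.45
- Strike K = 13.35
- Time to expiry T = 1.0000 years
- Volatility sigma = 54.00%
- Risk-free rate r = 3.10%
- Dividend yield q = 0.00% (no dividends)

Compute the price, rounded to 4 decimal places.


Answer: Price = 1.9144

Derivation:
d1 = (ln(S/K) + (r - q + 0.5*sigma^2) * T) / (sigma * sqrt(T)) = 0.04309879
d2 = d1 - sigma * sqrt(T) = -0.49690121
exp(-rT) = 0.96947557; exp(-qT) = 1.00000000
C = S_0 * exp(-qT) * N(d1) - K * exp(-rT) * N(d2)
N(d1) = 0.51718861; N(d2) = 0.30962936
C = 11.4500 * 1.00000000 * 0.51718861 - 13.3500 * 0.96947557 * 0.30962936 = 1.9144


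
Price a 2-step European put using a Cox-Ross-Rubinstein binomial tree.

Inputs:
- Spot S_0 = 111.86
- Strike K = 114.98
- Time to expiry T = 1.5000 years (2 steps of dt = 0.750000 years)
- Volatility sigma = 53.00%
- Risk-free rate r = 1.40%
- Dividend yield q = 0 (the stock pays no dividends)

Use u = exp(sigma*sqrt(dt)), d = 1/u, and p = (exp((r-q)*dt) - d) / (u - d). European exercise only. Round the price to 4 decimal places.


dt = T/N = 0.750000
u = exp(sigma*sqrt(dt)) = 1.582480; d = 1/u = 0.631919
p = (exp((r-q)*dt) - d) / (u - d) = 0.398329
Discount per step: exp(-r*dt) = 0.989555
Stock lattice S(k, i) with i counting down-moves:
  k=0: S(0,0) = 111.8600
  k=1: S(1,0) = 177.0163; S(1,1) = 70.6865
  k=2: S(2,0) = 280.1247; S(2,1) = 111.8600; S(2,2) = 44.6682
Terminal payoffs V(N, i) = max(K - S_T, 0):
  V(2,0) = 0.000000; V(2,1) = 3.120000; V(2,2) = 70.311830
Backward induction: V(k, i) = exp(-r*dt) * [p * V(k+1, i) + (1-p) * V(k+1, i+1)].
  V(1,0) = exp(-r*dt) * [p*0.000000 + (1-p)*3.120000] = 1.857606
  V(1,1) = exp(-r*dt) * [p*3.120000 + (1-p)*70.311830] = 43.092525
  V(0,0) = exp(-r*dt) * [p*1.857606 + (1-p)*43.092525] = 26.388920

Answer: Price = V(0,0) = 26.3889


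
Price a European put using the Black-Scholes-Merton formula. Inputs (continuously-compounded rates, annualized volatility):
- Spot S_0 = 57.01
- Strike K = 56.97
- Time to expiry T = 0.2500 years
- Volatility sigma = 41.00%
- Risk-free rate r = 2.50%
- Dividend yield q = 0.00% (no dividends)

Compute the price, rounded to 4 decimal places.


d1 = (ln(S/K) + (r - q + 0.5*sigma^2) * T) / (sigma * sqrt(T)) = 0.13641160
d2 = d1 - sigma * sqrt(T) = -0.06858840
exp(-rT) = 0.99376949; exp(-qT) = 1.00000000
P = K * exp(-rT) * N(-d2) - S_0 * exp(-qT) * N(-d1)
N(-d1) = 0.44574795; N(-d2) = 0.52734137
P = 56.9700 * 0.99376949 * 0.52734137 - 57.0100 * 1.00000000 * 0.44574795 = 4.4434

Answer: Price = 4.4434


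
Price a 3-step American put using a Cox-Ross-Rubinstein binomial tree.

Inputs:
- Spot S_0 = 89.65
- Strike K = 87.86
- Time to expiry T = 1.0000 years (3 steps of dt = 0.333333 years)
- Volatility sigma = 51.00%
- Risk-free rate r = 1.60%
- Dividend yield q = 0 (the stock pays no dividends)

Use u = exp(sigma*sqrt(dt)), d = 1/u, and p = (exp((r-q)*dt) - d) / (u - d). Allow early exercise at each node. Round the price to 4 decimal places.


Answer: Price = V(0,0) = 17.7538

Derivation:
dt = T/N = 0.333333
u = exp(sigma*sqrt(dt)) = 1.342386; d = 1/u = 0.744942
p = (exp((r-q)*dt) - d) / (u - d) = 0.435866
Discount per step: exp(-r*dt) = 0.994681
Stock lattice S(k, i) with i counting down-moves:
  k=0: S(0,0) = 89.6500
  k=1: S(1,0) = 120.3449; S(1,1) = 66.7841
  k=2: S(2,0) = 161.5493; S(2,1) = 89.6500; S(2,2) = 49.7503
  k=3: S(3,0) = 216.8615; S(3,1) = 120.3449; S(3,2) = 66.7841; S(3,3) = 37.0611
Terminal payoffs V(N, i) = max(K - S_T, 0):
  V(3,0) = 0.000000; V(3,1) = 0.000000; V(3,2) = 21.075931; V(3,3) = 50.798923
Backward induction: V(k, i) = exp(-r*dt) * [p * V(k+1, i) + (1-p) * V(k+1, i+1)]; then take max(V_cont, immediate exercise) for American.
  V(2,0) = exp(-r*dt) * [p*0.000000 + (1-p)*0.000000] = 0.000000; exercise = 0.000000; V(2,0) = max -> 0.000000
  V(2,1) = exp(-r*dt) * [p*0.000000 + (1-p)*21.075931] = 11.826409; exercise = 0.000000; V(2,1) = max -> 11.826409
  V(2,2) = exp(-r*dt) * [p*21.075931 + (1-p)*50.798923] = 37.642389; exercise = 38.109728; V(2,2) = max -> 38.109728
  V(1,0) = exp(-r*dt) * [p*0.000000 + (1-p)*11.826409] = 6.636193; exercise = 0.000000; V(1,0) = max -> 6.636193
  V(1,1) = exp(-r*dt) * [p*11.826409 + (1-p)*38.109728] = 26.511951; exercise = 21.075931; V(1,1) = max -> 26.511951
  V(0,0) = exp(-r*dt) * [p*6.636193 + (1-p)*26.511951] = 17.753846; exercise = 0.000000; V(0,0) = max -> 17.753846


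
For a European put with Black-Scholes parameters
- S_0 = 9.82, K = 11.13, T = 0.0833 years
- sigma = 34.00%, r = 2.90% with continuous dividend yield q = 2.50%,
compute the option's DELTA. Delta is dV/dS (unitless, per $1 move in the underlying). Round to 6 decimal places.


Answer: Delta = -0.887604

Derivation:
d1 = -1.2236340394; d2 = -1.3217639533
phi(d1) = 0.1887034272; exp(-qT) = 0.9979196669; exp(-rT) = 0.9975872155
N(-d1) = 0.8894548437
Delta = -exp(-qT) * N(-d1) = -0.9979196669 * 0.8894548437 = -0.887604


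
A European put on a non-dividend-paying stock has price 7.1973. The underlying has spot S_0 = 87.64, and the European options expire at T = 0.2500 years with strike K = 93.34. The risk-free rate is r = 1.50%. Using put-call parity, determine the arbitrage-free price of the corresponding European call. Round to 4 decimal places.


Answer: Call price = 1.8467

Derivation:
Put-call parity: C - P = S_0 * exp(-qT) - K * exp(-rT).
S_0 * exp(-qT) = 87.6400 * 1.00000000 = 87.64000000
K * exp(-rT) = 93.3400 * 0.99625702 = 92.99063048
C = P + S*exp(-qT) - K*exp(-rT)
C = 7.1973 + 87.64000000 - 92.99063048 = 1.8467


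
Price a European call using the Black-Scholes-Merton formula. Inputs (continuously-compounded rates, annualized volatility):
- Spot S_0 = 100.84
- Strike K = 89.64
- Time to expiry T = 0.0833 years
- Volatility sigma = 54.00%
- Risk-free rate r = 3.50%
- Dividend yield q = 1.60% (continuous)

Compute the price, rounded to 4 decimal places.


d1 = (ln(S/K) + (r - q + 0.5*sigma^2) * T) / (sigma * sqrt(T)) = 0.84349331
d2 = d1 - sigma * sqrt(T) = 0.68763991
exp(-rT) = 0.99708875; exp(-qT) = 0.99866809
C = S_0 * exp(-qT) * N(d1) - K * exp(-rT) * N(d2)
N(d1) = 0.80052370; N(d2) = 0.75416022
C = 100.8400 * 0.99866809 * 0.80052370 - 89.6400 * 0.99708875 * 0.75416022 = 13.2112

Answer: Price = 13.2112


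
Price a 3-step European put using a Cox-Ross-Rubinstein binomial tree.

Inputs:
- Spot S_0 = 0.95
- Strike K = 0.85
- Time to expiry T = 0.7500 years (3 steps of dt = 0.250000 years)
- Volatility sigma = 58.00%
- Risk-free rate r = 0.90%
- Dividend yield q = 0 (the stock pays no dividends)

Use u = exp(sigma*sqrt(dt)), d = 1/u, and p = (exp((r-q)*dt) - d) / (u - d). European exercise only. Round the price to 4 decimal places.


Answer: Price = V(0,0) = 0.1401

Derivation:
dt = T/N = 0.250000
u = exp(sigma*sqrt(dt)) = 1.336427; d = 1/u = 0.748264
p = (exp((r-q)*dt) - d) / (u - d) = 0.431834
Discount per step: exp(-r*dt) = 0.997753
Stock lattice S(k, i) with i counting down-moves:
  k=0: S(0,0) = 0.9500
  k=1: S(1,0) = 1.2696; S(1,1) = 0.7109
  k=2: S(2,0) = 1.6967; S(2,1) = 0.9500; S(2,2) = 0.5319
  k=3: S(3,0) = 2.2676; S(3,1) = 1.2696; S(3,2) = 0.7109; S(3,3) = 0.3980
Terminal payoffs V(N, i) = max(K - S_T, 0):
  V(3,0) = 0.000000; V(3,1) = 0.000000; V(3,2) = 0.139150; V(3,3) = 0.451996
Backward induction: V(k, i) = exp(-r*dt) * [p * V(k+1, i) + (1-p) * V(k+1, i+1)].
  V(2,0) = exp(-r*dt) * [p*0.000000 + (1-p)*0.000000] = 0.000000
  V(2,1) = exp(-r*dt) * [p*0.000000 + (1-p)*0.139150] = 0.078882
  V(2,2) = exp(-r*dt) * [p*0.139150 + (1-p)*0.451996] = 0.316186
  V(1,0) = exp(-r*dt) * [p*0.000000 + (1-p)*0.078882] = 0.044718
  V(1,1) = exp(-r*dt) * [p*0.078882 + (1-p)*0.316186] = 0.213230
  V(0,0) = exp(-r*dt) * [p*0.044718 + (1-p)*0.213230] = 0.140145


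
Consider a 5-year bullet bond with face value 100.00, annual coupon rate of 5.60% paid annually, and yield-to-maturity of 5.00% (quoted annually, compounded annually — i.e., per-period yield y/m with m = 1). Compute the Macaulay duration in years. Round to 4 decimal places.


Answer: Macaulay duration = 4.5043 years

Derivation:
Coupon per period c = face * coupon_rate / m = 5.600000
Periods per year m = 1; per-period yield y/m = 0.050000
Number of cashflows N = 5
Cashflows (t years, CF_t, discount factor 1/(1+y/m)^(m*t), PV):
  t = 1.0000: CF_t = 5.600000, DF = 0.952381, PV = 5.333333
  t = 2.0000: CF_t = 5.600000, DF = 0.907029, PV = 5.079365
  t = 3.0000: CF_t = 5.600000, DF = 0.863838, PV = 4.837491
  t = 4.0000: CF_t = 5.600000, DF = 0.822702, PV = 4.607134
  t = 5.0000: CF_t = 105.600000, DF = 0.783526, PV = 82.740363
Price P = sum_t PV_t = 102.597686
Macaulay numerator sum_t t * PV_t:
  t * PV_t at t = 1.0000: 5.333333
  t * PV_t at t = 2.0000: 10.158730
  t * PV_t at t = 3.0000: 14.512472
  t * PV_t at t = 4.0000: 18.428535
  t * PV_t at t = 5.0000: 413.701816
Macaulay duration D = (sum_t t * PV_t) / P = 462.134886 / 102.597686 = 4.504340


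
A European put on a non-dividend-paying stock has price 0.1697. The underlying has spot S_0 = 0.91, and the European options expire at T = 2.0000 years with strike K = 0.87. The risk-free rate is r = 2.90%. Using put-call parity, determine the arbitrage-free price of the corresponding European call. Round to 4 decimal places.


Put-call parity: C - P = S_0 * exp(-qT) - K * exp(-rT).
S_0 * exp(-qT) = 0.9100 * 1.00000000 = 0.91000000
K * exp(-rT) = 0.8700 * 0.94364995 = 0.82097545
C = P + S*exp(-qT) - K*exp(-rT)
C = 0.1697 + 0.91000000 - 0.82097545 = 0.2587

Answer: Call price = 0.2587


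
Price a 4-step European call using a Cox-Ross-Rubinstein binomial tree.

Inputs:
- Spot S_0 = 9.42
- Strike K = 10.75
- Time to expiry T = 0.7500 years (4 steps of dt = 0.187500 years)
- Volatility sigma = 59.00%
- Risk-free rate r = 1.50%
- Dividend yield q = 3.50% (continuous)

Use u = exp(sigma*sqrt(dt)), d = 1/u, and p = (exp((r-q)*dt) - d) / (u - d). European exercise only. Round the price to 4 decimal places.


dt = T/N = 0.187500
u = exp(sigma*sqrt(dt)) = 1.291078; d = 1/u = 0.774547
p = (exp((r-q)*dt) - d) / (u - d) = 0.429229
Discount per step: exp(-r*dt) = 0.997191
Stock lattice S(k, i) with i counting down-moves:
  k=0: S(0,0) = 9.4200
  k=1: S(1,0) = 12.1620; S(1,1) = 7.2962
  k=2: S(2,0) = 15.7020; S(2,1) = 9.4200; S(2,2) = 5.6513
  k=3: S(3,0) = 20.2725; S(3,1) = 12.1620; S(3,2) = 7.2962; S(3,3) = 4.3772
  k=4: S(4,0) = 26.1734; S(4,1) = 15.7020; S(4,2) = 9.4200; S(4,3) = 5.6513; S(4,4) = 3.3903
Terminal payoffs V(N, i) = max(S_T - K, 0):
  V(4,0) = 15.423438; V(4,1) = 4.952031; V(4,2) = 0.000000; V(4,3) = 0.000000; V(4,4) = 0.000000
Backward induction: V(k, i) = exp(-r*dt) * [p * V(k+1, i) + (1-p) * V(k+1, i+1)].
  V(3,0) = exp(-r*dt) * [p*15.423438 + (1-p)*4.952031] = 9.420135
  V(3,1) = exp(-r*dt) * [p*4.952031 + (1-p)*0.000000] = 2.119588
  V(3,2) = exp(-r*dt) * [p*0.000000 + (1-p)*0.000000] = 0.000000
  V(3,3) = exp(-r*dt) * [p*0.000000 + (1-p)*0.000000] = 0.000000
  V(2,0) = exp(-r*dt) * [p*9.420135 + (1-p)*2.119588] = 5.238443
  V(2,1) = exp(-r*dt) * [p*2.119588 + (1-p)*0.000000] = 0.907234
  V(2,2) = exp(-r*dt) * [p*0.000000 + (1-p)*0.000000] = 0.000000
  V(1,0) = exp(-r*dt) * [p*5.238443 + (1-p)*0.907234] = 2.758547
  V(1,1) = exp(-r*dt) * [p*0.907234 + (1-p)*0.000000] = 0.388318
  V(0,0) = exp(-r*dt) * [p*2.758547 + (1-p)*0.388318] = 1.401742

Answer: Price = V(0,0) = 1.4017


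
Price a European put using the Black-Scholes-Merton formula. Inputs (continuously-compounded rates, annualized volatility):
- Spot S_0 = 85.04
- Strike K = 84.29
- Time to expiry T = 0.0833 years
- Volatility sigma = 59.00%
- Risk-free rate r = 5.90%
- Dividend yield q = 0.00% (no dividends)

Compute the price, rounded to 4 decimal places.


Answer: Price = 5.1677

Derivation:
d1 = (ln(S/K) + (r - q + 0.5*sigma^2) * T) / (sigma * sqrt(T)) = 0.16602571
d2 = d1 - sigma * sqrt(T) = -0.00425856
exp(-rT) = 0.99509736; exp(-qT) = 1.00000000
P = K * exp(-rT) * N(-d2) - S_0 * exp(-qT) * N(-d1)
N(-d1) = 0.43406836; N(-d2) = 0.50169891
P = 84.2900 * 0.99509736 * 0.50169891 - 85.0400 * 1.00000000 * 0.43406836 = 5.1677


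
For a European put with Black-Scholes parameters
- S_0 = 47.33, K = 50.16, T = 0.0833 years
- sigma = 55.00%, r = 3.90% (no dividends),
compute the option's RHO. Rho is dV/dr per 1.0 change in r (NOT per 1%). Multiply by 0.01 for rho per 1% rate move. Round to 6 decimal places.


Answer: Rho = -2.767448

Derivation:
d1 = -0.2660063166; d2 = -0.4247458832
phi(d1) = 0.3850745938; exp(-qT) = 1.0000000000; exp(-rT) = 0.9967565713
N(-d2) = 0.6644890341
Rho = -K*T*exp(-rT)*N(-d2) = -50.1600 * 0.0833 * 0.9967565713 * 0.6644890341 = -2.767448


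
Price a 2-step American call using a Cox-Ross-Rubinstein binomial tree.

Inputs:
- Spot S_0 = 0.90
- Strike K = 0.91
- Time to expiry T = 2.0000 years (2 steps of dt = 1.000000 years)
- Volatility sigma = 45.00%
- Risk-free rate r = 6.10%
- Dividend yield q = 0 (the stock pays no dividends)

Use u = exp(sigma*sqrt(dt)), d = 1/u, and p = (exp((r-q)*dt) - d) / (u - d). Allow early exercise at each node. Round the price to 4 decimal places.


Answer: Price = V(0,0) = 0.2409

Derivation:
dt = T/N = 1.000000
u = exp(sigma*sqrt(dt)) = 1.568312; d = 1/u = 0.637628
p = (exp((r-q)*dt) - d) / (u - d) = 0.456944
Discount per step: exp(-r*dt) = 0.940823
Stock lattice S(k, i) with i counting down-moves:
  k=0: S(0,0) = 0.9000
  k=1: S(1,0) = 1.4115; S(1,1) = 0.5739
  k=2: S(2,0) = 2.2136; S(2,1) = 0.9000; S(2,2) = 0.3659
Terminal payoffs V(N, i) = max(S_T - K, 0):
  V(2,0) = 1.303643; V(2,1) = 0.000000; V(2,2) = 0.000000
Backward induction: V(k, i) = exp(-r*dt) * [p * V(k+1, i) + (1-p) * V(k+1, i+1)]; then take max(V_cont, immediate exercise) for American.
  V(1,0) = exp(-r*dt) * [p*1.303643 + (1-p)*0.000000] = 0.560441; exercise = 0.501481; V(1,0) = max -> 0.560441
  V(1,1) = exp(-r*dt) * [p*0.000000 + (1-p)*0.000000] = 0.000000; exercise = 0.000000; V(1,1) = max -> 0.000000
  V(0,0) = exp(-r*dt) * [p*0.560441 + (1-p)*0.000000] = 0.240936; exercise = 0.000000; V(0,0) = max -> 0.240936


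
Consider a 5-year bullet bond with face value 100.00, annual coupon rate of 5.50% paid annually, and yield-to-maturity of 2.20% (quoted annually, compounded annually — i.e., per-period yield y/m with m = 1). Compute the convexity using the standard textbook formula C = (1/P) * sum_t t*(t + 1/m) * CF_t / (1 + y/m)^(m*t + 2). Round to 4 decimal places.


Answer: Convexity = 25.2379

Derivation:
Coupon per period c = face * coupon_rate / m = 5.500000
Periods per year m = 1; per-period yield y/m = 0.022000
Number of cashflows N = 5
Cashflows (t years, CF_t, discount factor 1/(1+y/m)^(m*t), PV):
  t = 1.0000: CF_t = 5.500000, DF = 0.978474, PV = 5.381605
  t = 2.0000: CF_t = 5.500000, DF = 0.957411, PV = 5.265758
  t = 3.0000: CF_t = 5.500000, DF = 0.936801, PV = 5.152405
  t = 4.0000: CF_t = 5.500000, DF = 0.916635, PV = 5.041492
  t = 5.0000: CF_t = 105.500000, DF = 0.896903, PV = 94.623276
Price P = sum_t PV_t = 115.464536
Convexity numerator sum_t t*(t + 1/m) * CF_t / (1+y/m)^(m*t + 2):
  t = 1.0000: term = 10.304810
  t = 2.0000: term = 30.248954
  t = 3.0000: term = 59.195604
  t = 4.0000: term = 96.535558
  t = 5.0000: term = 2717.799684
Convexity = (1/P) * sum = 2914.084609 / 115.464536 = 25.237919


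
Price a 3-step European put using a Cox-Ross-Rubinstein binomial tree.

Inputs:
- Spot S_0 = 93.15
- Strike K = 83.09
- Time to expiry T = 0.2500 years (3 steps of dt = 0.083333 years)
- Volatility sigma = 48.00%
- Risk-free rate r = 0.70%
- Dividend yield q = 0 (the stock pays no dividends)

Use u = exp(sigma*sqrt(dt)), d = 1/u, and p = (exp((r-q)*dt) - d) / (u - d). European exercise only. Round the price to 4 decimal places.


Answer: Price = V(0,0) = 4.0500

Derivation:
dt = T/N = 0.083333
u = exp(sigma*sqrt(dt)) = 1.148623; d = 1/u = 0.870607
p = (exp((r-q)*dt) - d) / (u - d) = 0.467513
Discount per step: exp(-r*dt) = 0.999417
Stock lattice S(k, i) with i counting down-moves:
  k=0: S(0,0) = 93.1500
  k=1: S(1,0) = 106.9943; S(1,1) = 81.0971
  k=2: S(2,0) = 122.8961; S(2,1) = 93.1500; S(2,2) = 70.6037
  k=3: S(3,0) = 141.1613; S(3,1) = 106.9943; S(3,2) = 81.0971; S(3,3) = 61.4681
Terminal payoffs V(N, i) = max(K - S_T, 0):
  V(3,0) = 0.000000; V(3,1) = 0.000000; V(3,2) = 1.992914; V(3,3) = 21.621865
Backward induction: V(k, i) = exp(-r*dt) * [p * V(k+1, i) + (1-p) * V(k+1, i+1)].
  V(2,0) = exp(-r*dt) * [p*0.000000 + (1-p)*0.000000] = 0.000000
  V(2,1) = exp(-r*dt) * [p*0.000000 + (1-p)*1.992914] = 1.060582
  V(2,2) = exp(-r*dt) * [p*1.992914 + (1-p)*21.621865] = 12.437816
  V(1,0) = exp(-r*dt) * [p*0.000000 + (1-p)*1.060582] = 0.564416
  V(1,1) = exp(-r*dt) * [p*1.060582 + (1-p)*12.437816] = 7.114658
  V(0,0) = exp(-r*dt) * [p*0.564416 + (1-p)*7.114658] = 4.049971


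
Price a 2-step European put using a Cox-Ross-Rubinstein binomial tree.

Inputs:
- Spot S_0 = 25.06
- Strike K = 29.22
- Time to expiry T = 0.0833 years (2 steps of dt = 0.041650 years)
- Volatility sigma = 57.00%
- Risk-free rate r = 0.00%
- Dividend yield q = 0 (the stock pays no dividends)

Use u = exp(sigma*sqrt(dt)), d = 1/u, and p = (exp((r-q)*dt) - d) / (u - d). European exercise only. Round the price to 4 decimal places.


dt = T/N = 0.041650
u = exp(sigma*sqrt(dt)) = 1.123364; d = 1/u = 0.890184
p = (exp((r-q)*dt) - d) / (u - d) = 0.470951
Discount per step: exp(-r*dt) = 1.000000
Stock lattice S(k, i) with i counting down-moves:
  k=0: S(0,0) = 25.0600
  k=1: S(1,0) = 28.1515; S(1,1) = 22.3080
  k=2: S(2,0) = 31.6244; S(2,1) = 25.0600; S(2,2) = 19.8582
Terminal payoffs V(N, i) = max(K - S_T, 0):
  V(2,0) = 0.000000; V(2,1) = 4.160000; V(2,2) = 9.361781
Backward induction: V(k, i) = exp(-r*dt) * [p * V(k+1, i) + (1-p) * V(k+1, i+1)].
  V(1,0) = exp(-r*dt) * [p*0.000000 + (1-p)*4.160000] = 2.200844
  V(1,1) = exp(-r*dt) * [p*4.160000 + (1-p)*9.361781] = 6.911998
  V(0,0) = exp(-r*dt) * [p*2.200844 + (1-p)*6.911998] = 4.693276

Answer: Price = V(0,0) = 4.6933


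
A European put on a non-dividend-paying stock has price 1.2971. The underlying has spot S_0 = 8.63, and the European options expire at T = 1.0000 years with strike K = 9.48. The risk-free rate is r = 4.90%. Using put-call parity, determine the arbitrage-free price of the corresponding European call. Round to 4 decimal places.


Answer: Call price = 0.9004

Derivation:
Put-call parity: C - P = S_0 * exp(-qT) - K * exp(-rT).
S_0 * exp(-qT) = 8.6300 * 1.00000000 = 8.63000000
K * exp(-rT) = 9.4800 * 0.95218113 = 9.02667711
C = P + S*exp(-qT) - K*exp(-rT)
C = 1.2971 + 8.63000000 - 9.02667711 = 0.9004
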